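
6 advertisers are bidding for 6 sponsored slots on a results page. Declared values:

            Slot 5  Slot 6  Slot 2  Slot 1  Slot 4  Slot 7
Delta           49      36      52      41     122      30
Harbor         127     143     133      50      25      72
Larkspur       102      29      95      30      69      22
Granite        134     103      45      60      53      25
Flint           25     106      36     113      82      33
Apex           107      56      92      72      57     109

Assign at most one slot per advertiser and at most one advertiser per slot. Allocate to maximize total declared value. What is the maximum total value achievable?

Maximum total: $716

This is a one-to-one assignment (maximum-weight bipartite matching).
Optimal: Delta→Slot 4 ($122), Harbor→Slot 6 ($143), Larkspur→Slot 2 ($95), Granite→Slot 5 ($134), Flint→Slot 1 ($113), Apex→Slot 7 ($109) — total 122+143+95+134+113+109 = $716.
Next-best assignment: Delta→Slot 4, Harbor→Slot 2, Larkspur→Slot 5, Granite→Slot 6, Flint→Slot 1, Apex→Slot 7 = $682.
Checked against all permutations: $716 is optimal.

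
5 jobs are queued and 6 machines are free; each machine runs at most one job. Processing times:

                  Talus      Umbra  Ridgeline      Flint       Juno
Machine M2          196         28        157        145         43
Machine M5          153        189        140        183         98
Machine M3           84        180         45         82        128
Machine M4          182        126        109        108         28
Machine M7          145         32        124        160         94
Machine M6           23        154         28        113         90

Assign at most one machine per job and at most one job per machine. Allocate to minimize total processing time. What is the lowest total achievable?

Optimal: Talus→Machine M6 (23 min), Umbra→Machine M7 (32 min), Ridgeline→Machine M3 (45 min), Flint→Machine M4 (108 min), Juno→Machine M2 (43 min) — total 23+32+45+108+43 = 251 min.
Min-entry greedy (repeatedly take the single cheapest remaining cell) gives 284 min, worse by 33.
Next-best assignment: Talus→Machine M6, Umbra→Machine M7, Ridgeline→Machine M3, Flint→Machine M2, Juno→Machine M4 = 273 min.

Min total: 251 min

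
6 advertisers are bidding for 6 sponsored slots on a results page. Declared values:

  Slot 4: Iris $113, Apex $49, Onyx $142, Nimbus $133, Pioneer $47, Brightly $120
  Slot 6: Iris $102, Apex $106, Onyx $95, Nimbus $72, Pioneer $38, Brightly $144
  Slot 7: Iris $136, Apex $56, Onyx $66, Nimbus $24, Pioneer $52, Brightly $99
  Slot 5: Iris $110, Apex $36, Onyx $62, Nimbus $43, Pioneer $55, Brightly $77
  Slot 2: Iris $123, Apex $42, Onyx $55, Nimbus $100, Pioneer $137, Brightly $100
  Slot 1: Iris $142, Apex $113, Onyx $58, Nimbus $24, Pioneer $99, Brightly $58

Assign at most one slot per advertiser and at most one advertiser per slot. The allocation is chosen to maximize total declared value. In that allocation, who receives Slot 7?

Treat this as an assignment problem: match each advertiser to one slot.
Optimal: Iris→Slot 7 ($136), Apex→Slot 1 ($113), Onyx→Slot 5 ($62), Nimbus→Slot 4 ($133), Pioneer→Slot 2 ($137), Brightly→Slot 6 ($144) — total 136+113+62+133+137+144 = $725.
Column-greedy (each slot in turn goes to its best remaining advertiser) gives $690, worse by 35.
Iris's own top slot is Slot 1 ($142), but forcing Iris→Slot 1 and reassigning the rest optimally gives only $679 — worse by 46.

Iris receives Slot 7.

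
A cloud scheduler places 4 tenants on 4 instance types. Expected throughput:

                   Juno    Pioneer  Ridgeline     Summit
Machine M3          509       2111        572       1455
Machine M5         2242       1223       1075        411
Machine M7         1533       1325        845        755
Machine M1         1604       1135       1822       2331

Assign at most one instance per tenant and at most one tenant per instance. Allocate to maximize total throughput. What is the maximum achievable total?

Max total: 7529 ops/s

This is a one-to-one assignment (maximum-weight bipartite matching).
Optimal: Juno→Machine M5 (2242 ops/s), Pioneer→Machine M3 (2111 ops/s), Ridgeline→Machine M7 (845 ops/s), Summit→Machine M1 (2331 ops/s) — total 2242+2111+845+2331 = 7529 ops/s.
Row-greedy (each tenant in turn takes its best remaining instance) gives 6930 ops/s, worse by 599.
Every other assignment is strictly worse.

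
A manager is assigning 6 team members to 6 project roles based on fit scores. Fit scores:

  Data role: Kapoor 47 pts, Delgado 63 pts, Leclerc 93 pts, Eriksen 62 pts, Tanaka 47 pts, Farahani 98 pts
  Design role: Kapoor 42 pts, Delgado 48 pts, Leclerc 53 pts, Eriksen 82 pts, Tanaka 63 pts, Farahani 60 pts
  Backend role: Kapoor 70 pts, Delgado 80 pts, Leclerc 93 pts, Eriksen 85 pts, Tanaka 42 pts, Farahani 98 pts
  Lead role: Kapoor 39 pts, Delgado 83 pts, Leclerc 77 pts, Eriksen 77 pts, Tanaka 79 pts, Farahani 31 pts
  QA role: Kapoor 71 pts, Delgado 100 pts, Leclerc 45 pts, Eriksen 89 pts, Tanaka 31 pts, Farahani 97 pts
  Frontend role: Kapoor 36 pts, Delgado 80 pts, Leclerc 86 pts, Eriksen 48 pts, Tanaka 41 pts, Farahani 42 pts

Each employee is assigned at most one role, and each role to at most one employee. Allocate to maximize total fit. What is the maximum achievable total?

This is the linear assignment problem.
Optimal: Kapoor→Backend role (70 pts), Delgado→QA role (100 pts), Leclerc→Frontend role (86 pts), Eriksen→Design role (82 pts), Tanaka→Lead role (79 pts), Farahani→Data role (98 pts) — total 70+100+86+82+79+98 = 515 pts.
Row-greedy (each employee in turn takes its best remaining role) gives 437 pts, worse by 78.
No other one-to-one assignment exceeds 515 pts.

Max total: 515 pts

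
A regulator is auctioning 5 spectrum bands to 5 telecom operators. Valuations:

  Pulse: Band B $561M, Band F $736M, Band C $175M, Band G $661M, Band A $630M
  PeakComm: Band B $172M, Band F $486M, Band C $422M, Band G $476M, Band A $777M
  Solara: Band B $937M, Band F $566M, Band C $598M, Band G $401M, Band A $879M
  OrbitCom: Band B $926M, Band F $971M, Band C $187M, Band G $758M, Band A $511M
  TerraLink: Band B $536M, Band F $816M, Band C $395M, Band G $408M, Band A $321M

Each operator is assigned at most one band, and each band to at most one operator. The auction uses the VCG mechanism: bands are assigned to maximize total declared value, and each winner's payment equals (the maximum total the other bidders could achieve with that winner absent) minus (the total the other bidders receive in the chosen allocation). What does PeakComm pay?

Efficient allocation: Pulse→Band G ($661M), PeakComm→Band A ($777M), Solara→Band C ($598M), OrbitCom→Band B ($926M), TerraLink→Band F ($816M); total welfare W = $3778M.
PeakComm receives Band A at value $777M, so the others get W − 777 = $3001M.
Without PeakComm: best allocation of the remaining 4 bidders over all 5 bands is Pulse→Band G ($661M), Solara→Band A ($879M), OrbitCom→Band B ($926M), TerraLink→Band F ($816M), total $3282M.
VCG payment = (others' best without PeakComm) − (others' welfare with PeakComm) = 3282 − 3001 = $281M.

PeakComm pays $281M.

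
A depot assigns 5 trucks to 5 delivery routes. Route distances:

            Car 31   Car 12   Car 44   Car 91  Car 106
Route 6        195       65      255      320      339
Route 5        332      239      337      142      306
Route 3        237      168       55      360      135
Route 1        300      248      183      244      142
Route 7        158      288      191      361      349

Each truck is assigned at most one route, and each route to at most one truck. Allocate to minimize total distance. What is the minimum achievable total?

This is a one-to-one assignment (minimum-cost bipartite matching).
Optimal: Car 31→Route 7 (158 km), Car 12→Route 6 (65 km), Car 44→Route 3 (55 km), Car 91→Route 5 (142 km), Car 106→Route 1 (142 km) — total 158+65+55+142+142 = 562 km.
Swapping Car 106↔Car 44 (Car 106→Route 3 135 km, Car 44→Route 1 183 km) adds 121.

Min total: 562 km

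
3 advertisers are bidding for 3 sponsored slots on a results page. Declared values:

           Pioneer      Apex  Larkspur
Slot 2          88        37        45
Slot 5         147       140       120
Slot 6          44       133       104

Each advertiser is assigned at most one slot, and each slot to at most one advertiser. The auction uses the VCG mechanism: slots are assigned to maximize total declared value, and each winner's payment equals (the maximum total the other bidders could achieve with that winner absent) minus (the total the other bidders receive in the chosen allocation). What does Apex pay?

Apex pays $43.

Efficient allocation: Pioneer→Slot 2 ($88), Apex→Slot 6 ($133), Larkspur→Slot 5 ($120); total welfare W = $341.
Apex receives Slot 6 at value $133, so the others get W − 133 = $208.
Without Apex: best allocation of the remaining 2 bidders over all 3 slots is Pioneer→Slot 5 ($147), Larkspur→Slot 6 ($104), total $251.
VCG payment = (others' best without Apex) − (others' welfare with Apex) = 251 − 208 = $43.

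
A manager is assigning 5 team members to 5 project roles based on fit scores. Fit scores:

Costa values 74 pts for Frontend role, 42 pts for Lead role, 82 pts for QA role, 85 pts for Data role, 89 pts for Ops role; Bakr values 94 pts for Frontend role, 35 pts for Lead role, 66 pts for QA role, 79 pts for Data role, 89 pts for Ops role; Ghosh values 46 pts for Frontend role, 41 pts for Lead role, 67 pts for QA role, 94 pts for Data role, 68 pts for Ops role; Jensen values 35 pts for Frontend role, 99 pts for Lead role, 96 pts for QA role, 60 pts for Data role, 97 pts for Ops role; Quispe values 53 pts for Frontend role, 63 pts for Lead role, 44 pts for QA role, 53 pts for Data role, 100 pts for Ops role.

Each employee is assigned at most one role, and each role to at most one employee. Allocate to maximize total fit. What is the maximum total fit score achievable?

Max total: 469 pts

This is the linear assignment problem.
Optimal: Costa→QA role (82 pts), Bakr→Frontend role (94 pts), Ghosh→Data role (94 pts), Jensen→Lead role (99 pts), Quispe→Ops role (100 pts) — total 82+94+94+99+100 = 469 pts.
Row-greedy (each employee in turn takes its best remaining role) gives 420 pts, worse by 49.
Next-best assignment: Costa→Data role, Bakr→Frontend role, Ghosh→QA role, Jensen→Lead role, Quispe→Ops role = 445 pts.
Swapping Quispe↔Bakr (Quispe→Frontend role 53 pts, Bakr→Ops role 89 pts) loses 52.
No other one-to-one assignment exceeds 469 pts.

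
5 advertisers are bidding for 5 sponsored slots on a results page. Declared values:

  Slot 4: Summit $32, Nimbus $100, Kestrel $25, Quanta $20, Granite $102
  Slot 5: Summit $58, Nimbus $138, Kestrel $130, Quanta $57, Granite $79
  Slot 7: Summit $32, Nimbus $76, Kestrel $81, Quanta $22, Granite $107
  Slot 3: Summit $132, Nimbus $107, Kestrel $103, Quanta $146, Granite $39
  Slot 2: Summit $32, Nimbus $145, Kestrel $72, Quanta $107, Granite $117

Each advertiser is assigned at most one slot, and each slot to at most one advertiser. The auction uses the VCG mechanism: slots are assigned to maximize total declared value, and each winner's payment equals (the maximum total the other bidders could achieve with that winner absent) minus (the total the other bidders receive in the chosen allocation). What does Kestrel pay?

Efficient allocation: Summit→Slot 3 ($132), Nimbus→Slot 4 ($100), Kestrel→Slot 5 ($130), Quanta→Slot 2 ($107), Granite→Slot 7 ($107); total welfare W = $576.
Kestrel receives Slot 5 at value $130, so the others get W − 130 = $446.
Without Kestrel: best allocation of the remaining 4 bidders over all 5 slots is Summit→Slot 3 ($132), Nimbus→Slot 5 ($138), Quanta→Slot 2 ($107), Granite→Slot 7 ($107), total $484.
VCG payment = (others' best without Kestrel) − (others' welfare with Kestrel) = 484 − 446 = $38.

Kestrel pays $38.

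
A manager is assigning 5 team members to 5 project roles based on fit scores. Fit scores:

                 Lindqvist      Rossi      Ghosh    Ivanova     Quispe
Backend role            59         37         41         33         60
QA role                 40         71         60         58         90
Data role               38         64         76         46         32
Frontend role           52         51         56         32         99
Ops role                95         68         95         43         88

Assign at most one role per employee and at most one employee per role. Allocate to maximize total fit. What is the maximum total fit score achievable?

This is the linear assignment problem.
Optimal: Lindqvist→Backend role (59 pts), Rossi→Data role (64 pts), Ghosh→Ops role (95 pts), Ivanova→QA role (58 pts), Quispe→Frontend role (99 pts) — total 59+64+95+58+99 = 375 pts.
Row-greedy (each employee in turn takes its best remaining role) gives 374 pts, worse by 1.
Next-best assignment: Lindqvist→Ops role, Rossi→QA role, Ghosh→Data role, Ivanova→Backend role, Quispe→Frontend role = 374 pts.
Checked against all permutations: 375 pts is optimal.

Maximum total: 375 pts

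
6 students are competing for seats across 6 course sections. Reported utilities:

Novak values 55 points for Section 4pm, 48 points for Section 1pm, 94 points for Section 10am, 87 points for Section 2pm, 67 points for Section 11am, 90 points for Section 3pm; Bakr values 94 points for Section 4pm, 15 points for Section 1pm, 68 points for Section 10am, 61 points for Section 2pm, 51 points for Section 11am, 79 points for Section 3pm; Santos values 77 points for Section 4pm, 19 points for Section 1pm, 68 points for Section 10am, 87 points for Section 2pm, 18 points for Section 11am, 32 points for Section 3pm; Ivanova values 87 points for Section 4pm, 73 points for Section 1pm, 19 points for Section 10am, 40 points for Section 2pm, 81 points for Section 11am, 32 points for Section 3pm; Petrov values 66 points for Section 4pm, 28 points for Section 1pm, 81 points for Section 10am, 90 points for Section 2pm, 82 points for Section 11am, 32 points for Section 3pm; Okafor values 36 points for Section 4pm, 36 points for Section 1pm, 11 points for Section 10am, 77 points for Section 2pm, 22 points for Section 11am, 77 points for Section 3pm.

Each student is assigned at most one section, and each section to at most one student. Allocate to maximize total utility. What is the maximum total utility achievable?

This is the linear assignment problem.
Optimal: Novak→Section 10am (94 points), Bakr→Section 4pm (94 points), Santos→Section 2pm (87 points), Ivanova→Section 1pm (73 points), Petrov→Section 11am (82 points), Okafor→Section 3pm (77 points) — total 94+94+87+73+82+77 = 507 points.
Column-greedy (each section in turn goes to its best remaining student) gives 405 points, worse by 102.

Maximum total: 507 points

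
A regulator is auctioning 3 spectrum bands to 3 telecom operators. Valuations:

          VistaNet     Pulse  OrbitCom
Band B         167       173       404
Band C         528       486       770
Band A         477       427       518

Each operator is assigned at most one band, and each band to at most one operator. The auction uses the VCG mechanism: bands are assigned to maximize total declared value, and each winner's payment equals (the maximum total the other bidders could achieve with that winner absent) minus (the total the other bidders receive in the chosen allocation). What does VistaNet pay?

Efficient allocation: VistaNet→Band A ($477M), Pulse→Band B ($173M), OrbitCom→Band C ($770M); total welfare W = $1420M.
VistaNet receives Band A at value $477M, so the others get W − 477 = $943M.
Without VistaNet: best allocation of the remaining 2 bidders over all 3 bands is Pulse→Band A ($427M), OrbitCom→Band C ($770M), total $1197M.
VCG payment = (others' best without VistaNet) − (others' welfare with VistaNet) = 1197 − 943 = $254M.

VistaNet pays $254M.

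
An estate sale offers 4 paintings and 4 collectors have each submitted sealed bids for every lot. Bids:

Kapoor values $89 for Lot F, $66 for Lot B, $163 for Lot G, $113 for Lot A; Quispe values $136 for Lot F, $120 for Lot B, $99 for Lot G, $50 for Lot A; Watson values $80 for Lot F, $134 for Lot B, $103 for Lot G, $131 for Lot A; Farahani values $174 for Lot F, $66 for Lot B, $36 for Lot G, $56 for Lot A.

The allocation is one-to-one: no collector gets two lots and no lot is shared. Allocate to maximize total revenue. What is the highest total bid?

This is the linear assignment problem.
Optimal: Kapoor→Lot G ($163), Quispe→Lot B ($120), Watson→Lot A ($131), Farahani→Lot F ($174) — total 163+120+131+174 = $588.
Column-greedy (each lot in turn goes to its best remaining collector) gives $521, worse by 67.
Next-best assignment: Kapoor→Lot G, Quispe→Lot A, Watson→Lot B, Farahani→Lot F = $521.
Swapping Watson↔Quispe (Watson→Lot B $134, Quispe→Lot A $50) loses 67.

Max total: $588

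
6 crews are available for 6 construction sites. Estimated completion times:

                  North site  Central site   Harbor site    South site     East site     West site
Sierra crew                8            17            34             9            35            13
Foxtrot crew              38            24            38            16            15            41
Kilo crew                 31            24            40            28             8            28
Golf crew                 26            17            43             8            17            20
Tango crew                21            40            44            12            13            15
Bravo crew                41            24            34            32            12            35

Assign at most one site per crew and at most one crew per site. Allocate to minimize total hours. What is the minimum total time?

This is a one-to-one assignment (minimum-cost bipartite matching).
Optimal: Sierra crew→North site (8 hours), Foxtrot crew→Central site (24 hours), Kilo crew→East site (8 hours), Golf crew→South site (8 hours), Tango crew→West site (15 hours), Bravo crew→Harbor site (34 hours) — total 8+24+8+8+15+34 = 97 hours.
Row-greedy (each crew in turn takes its cheapest remaining site) gives 104 hours, worse by 7.
Next-best assignment: Sierra crew→North site, Foxtrot crew→South site, Kilo crew→East site, Golf crew→Central site, Tango crew→West site, Bravo crew→Harbor site = 98 hours.
Checked against all permutations: 97 hours is optimal.

Minimum total: 97 hours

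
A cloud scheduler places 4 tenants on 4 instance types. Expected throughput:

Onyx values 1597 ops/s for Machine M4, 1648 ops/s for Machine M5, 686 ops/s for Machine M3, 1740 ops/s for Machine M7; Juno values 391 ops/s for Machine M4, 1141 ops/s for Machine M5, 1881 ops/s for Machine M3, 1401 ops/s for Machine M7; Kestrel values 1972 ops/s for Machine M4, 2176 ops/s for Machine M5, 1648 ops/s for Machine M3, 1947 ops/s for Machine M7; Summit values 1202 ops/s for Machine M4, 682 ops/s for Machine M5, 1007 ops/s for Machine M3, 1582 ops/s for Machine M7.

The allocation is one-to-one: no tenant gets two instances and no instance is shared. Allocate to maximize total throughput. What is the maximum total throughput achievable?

This is the linear assignment problem.
Optimal: Onyx→Machine M4 (1597 ops/s), Juno→Machine M3 (1881 ops/s), Kestrel→Machine M5 (2176 ops/s), Summit→Machine M7 (1582 ops/s) — total 1597+1881+2176+1582 = 7236 ops/s.
Next-best assignment: Onyx→Machine M5, Juno→Machine M3, Kestrel→Machine M4, Summit→Machine M7 = 7083 ops/s.

Maximum total: 7236 ops/s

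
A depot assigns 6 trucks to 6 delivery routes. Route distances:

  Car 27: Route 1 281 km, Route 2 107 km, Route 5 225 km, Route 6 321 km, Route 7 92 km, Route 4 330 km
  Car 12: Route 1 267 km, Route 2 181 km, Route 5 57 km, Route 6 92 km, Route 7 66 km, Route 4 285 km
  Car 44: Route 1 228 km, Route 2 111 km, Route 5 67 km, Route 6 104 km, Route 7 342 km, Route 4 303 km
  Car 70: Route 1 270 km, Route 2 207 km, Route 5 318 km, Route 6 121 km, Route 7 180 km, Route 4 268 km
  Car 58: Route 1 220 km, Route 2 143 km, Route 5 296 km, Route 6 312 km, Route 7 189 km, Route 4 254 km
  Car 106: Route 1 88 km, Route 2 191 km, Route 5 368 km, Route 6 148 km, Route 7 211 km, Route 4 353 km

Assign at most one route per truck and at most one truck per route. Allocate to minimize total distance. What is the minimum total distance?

Minimum total: 703 km

Treat this as an assignment problem: match each truck to one route.
Optimal: Car 27→Route 2 (107 km), Car 12→Route 7 (66 km), Car 44→Route 5 (67 km), Car 70→Route 6 (121 km), Car 58→Route 4 (254 km), Car 106→Route 1 (88 km) — total 107+66+67+121+254+88 = 703 km.
Min-entry greedy (repeatedly take the single cheapest remaining cell) gives 752 km, worse by 49.
Next-best assignment: Car 27→Route 7, Car 12→Route 5, Car 44→Route 2, Car 70→Route 6, Car 58→Route 4, Car 106→Route 1 = 723 km.
Checked against all permutations: 703 km is optimal.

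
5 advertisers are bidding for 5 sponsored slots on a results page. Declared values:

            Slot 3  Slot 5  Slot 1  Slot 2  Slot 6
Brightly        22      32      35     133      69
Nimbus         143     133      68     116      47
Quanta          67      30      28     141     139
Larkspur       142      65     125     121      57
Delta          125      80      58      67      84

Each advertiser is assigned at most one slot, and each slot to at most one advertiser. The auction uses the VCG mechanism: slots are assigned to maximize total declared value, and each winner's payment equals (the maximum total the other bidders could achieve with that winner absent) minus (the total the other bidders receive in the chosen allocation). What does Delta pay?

Efficient allocation: Brightly→Slot 2 ($133), Nimbus→Slot 5 ($133), Quanta→Slot 6 ($139), Larkspur→Slot 1 ($125), Delta→Slot 3 ($125); total welfare W = $655.
Delta receives Slot 3 at value $125, so the others get W − 125 = $530.
Without Delta: best allocation of the remaining 4 bidders over all 5 slots is Brightly→Slot 2 ($133), Nimbus→Slot 5 ($133), Quanta→Slot 6 ($139), Larkspur→Slot 3 ($142), total $547.
VCG payment = (others' best without Delta) − (others' welfare with Delta) = 547 − 530 = $17.

Delta pays $17.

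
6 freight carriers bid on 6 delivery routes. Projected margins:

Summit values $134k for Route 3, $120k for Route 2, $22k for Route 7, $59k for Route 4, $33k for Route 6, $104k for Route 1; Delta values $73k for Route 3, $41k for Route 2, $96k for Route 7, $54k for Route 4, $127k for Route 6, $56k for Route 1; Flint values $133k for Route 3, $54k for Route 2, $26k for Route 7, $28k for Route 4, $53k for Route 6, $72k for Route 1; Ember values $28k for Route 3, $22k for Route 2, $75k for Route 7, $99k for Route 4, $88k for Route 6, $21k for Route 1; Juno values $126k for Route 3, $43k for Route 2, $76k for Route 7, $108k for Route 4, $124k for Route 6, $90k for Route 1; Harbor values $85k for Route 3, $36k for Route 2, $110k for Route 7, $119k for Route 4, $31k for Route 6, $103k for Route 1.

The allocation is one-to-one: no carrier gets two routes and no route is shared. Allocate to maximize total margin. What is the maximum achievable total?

Maximum total: $679k

Optimal: Summit→Route 2 ($120k), Delta→Route 6 ($127k), Flint→Route 3 ($133k), Ember→Route 4 ($99k), Juno→Route 1 ($90k), Harbor→Route 7 ($110k) — total 120+127+133+99+90+110 = $679k.
Row-greedy (each carrier in turn takes its best remaining route) gives $544k, worse by 135.
Next-best assignment: Summit→Route 2, Delta→Route 7, Flint→Route 3, Ember→Route 4, Juno→Route 6, Harbor→Route 1 = $675k.
Swapping Flint↔Ember (Flint→Route 4 $28k, Ember→Route 3 $28k) loses 176.
No other one-to-one assignment exceeds $679k.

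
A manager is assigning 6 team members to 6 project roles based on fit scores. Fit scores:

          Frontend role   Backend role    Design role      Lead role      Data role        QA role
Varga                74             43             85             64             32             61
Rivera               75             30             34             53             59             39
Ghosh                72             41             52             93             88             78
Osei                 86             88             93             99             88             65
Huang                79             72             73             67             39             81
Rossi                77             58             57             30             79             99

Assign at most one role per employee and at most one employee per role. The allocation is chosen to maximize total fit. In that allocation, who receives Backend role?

Huang receives Backend role.

Optimal: Varga→Design role (85 pts), Rivera→Frontend role (75 pts), Ghosh→Data role (88 pts), Osei→Lead role (99 pts), Huang→Backend role (72 pts), Rossi→QA role (99 pts) — total 85+75+88+99+72+99 = 518 pts.
Max-entry greedy (repeatedly take the single best remaining cell) gives 480 pts, worse by 38.
No other one-to-one assignment exceeds 518 pts.
Huang's own top role is QA role (81 pts), but forcing Huang→QA role and reassigning the rest optimally gives only 501 pts — worse by 17.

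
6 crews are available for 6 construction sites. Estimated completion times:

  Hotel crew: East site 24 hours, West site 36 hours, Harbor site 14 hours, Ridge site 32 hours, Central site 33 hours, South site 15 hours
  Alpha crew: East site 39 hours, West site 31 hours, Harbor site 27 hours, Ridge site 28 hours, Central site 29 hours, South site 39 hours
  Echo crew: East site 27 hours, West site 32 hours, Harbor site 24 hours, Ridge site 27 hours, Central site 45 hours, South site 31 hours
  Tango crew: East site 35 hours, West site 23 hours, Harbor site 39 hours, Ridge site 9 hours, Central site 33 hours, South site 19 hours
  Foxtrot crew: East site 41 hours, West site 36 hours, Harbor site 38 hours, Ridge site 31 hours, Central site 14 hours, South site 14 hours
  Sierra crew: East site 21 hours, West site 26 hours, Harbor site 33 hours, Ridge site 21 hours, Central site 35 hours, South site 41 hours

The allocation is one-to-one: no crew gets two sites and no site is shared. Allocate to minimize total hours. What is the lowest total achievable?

Min total: 114 hours

This is a one-to-one assignment (minimum-cost bipartite matching).
Optimal: Hotel crew→South site (15 hours), Alpha crew→West site (31 hours), Echo crew→Harbor site (24 hours), Tango crew→Ridge site (9 hours), Foxtrot crew→Central site (14 hours), Sierra crew→East site (21 hours) — total 15+31+24+9+14+21 = 114 hours.
Next-best assignment: Hotel crew→South site, Alpha crew→Harbor site, Echo crew→East site, Tango crew→Ridge site, Foxtrot crew→Central site, Sierra crew→West site = 118 hours.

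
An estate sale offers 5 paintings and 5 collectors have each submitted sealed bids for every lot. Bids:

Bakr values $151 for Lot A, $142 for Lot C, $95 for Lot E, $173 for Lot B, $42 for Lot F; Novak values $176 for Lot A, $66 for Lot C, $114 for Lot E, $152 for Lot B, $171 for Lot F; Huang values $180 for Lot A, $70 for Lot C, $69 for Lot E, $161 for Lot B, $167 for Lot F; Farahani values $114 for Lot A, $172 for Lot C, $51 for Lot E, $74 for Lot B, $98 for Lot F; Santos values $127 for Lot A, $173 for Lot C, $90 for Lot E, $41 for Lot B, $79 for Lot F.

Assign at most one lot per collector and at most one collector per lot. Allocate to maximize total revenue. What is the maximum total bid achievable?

Treat this as an assignment problem: match each collector to one lot.
Optimal: Bakr→Lot B ($173), Novak→Lot F ($171), Huang→Lot A ($180), Farahani→Lot C ($172), Santos→Lot E ($90) — total 173+171+180+172+90 = $786.
Column-greedy (each lot in turn goes to its best remaining collector) gives $738, worse by 48.
Next-best assignment: Bakr→Lot B, Novak→Lot A, Huang→Lot F, Farahani→Lot C, Santos→Lot E = $778.

Maximum total: $786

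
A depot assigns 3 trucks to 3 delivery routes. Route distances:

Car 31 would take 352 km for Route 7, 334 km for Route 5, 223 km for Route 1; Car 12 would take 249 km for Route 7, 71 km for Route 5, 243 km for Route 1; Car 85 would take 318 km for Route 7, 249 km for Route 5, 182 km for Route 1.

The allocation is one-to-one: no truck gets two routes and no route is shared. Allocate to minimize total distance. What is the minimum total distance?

Min total: 605 km

Treat this as an assignment problem: match each truck to one route.
Optimal: Car 31→Route 7 (352 km), Car 12→Route 5 (71 km), Car 85→Route 1 (182 km) — total 352+71+182 = 605 km.
Row-greedy (each truck in turn takes its cheapest remaining route) gives 612 km, worse by 7.
Checked against all permutations: 605 km is optimal.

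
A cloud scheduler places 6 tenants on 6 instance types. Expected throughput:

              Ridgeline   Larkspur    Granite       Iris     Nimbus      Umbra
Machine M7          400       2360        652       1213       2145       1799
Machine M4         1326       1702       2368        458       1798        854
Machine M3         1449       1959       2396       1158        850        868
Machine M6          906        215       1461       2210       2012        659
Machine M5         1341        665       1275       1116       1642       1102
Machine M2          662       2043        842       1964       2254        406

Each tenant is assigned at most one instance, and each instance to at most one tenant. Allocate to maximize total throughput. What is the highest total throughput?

Max total: 11931 ops/s

Treat this as an assignment problem: match each tenant to one instance.
Optimal: Ridgeline→Machine M5 (1341 ops/s), Larkspur→Machine M3 (1959 ops/s), Granite→Machine M4 (2368 ops/s), Iris→Machine M6 (2210 ops/s), Nimbus→Machine M2 (2254 ops/s), Umbra→Machine M7 (1799 ops/s) — total 1341+1959+2368+2210+2254+1799 = 11931 ops/s.
Row-greedy (each tenant in turn takes its best remaining instance) gives 11743 ops/s, worse by 188.
Swapping Ridgeline↔Larkspur (Ridgeline→Machine M3 1449 ops/s, Larkspur→Machine M5 665 ops/s) loses 1186.
Every other assignment is strictly worse.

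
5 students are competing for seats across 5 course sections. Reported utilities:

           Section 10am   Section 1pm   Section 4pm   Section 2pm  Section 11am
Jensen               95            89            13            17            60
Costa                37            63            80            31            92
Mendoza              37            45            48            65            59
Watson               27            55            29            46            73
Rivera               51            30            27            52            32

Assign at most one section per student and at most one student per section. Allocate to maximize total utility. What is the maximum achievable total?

Treat this as an assignment problem: match each student to one section.
Optimal: Jensen→Section 1pm (89 points), Costa→Section 4pm (80 points), Mendoza→Section 2pm (65 points), Watson→Section 11am (73 points), Rivera→Section 10am (51 points) — total 89+80+65+73+51 = 358 points.
Max-entry greedy (repeatedly take the single best remaining cell) gives 334 points, worse by 24.

Maximum total: 358 points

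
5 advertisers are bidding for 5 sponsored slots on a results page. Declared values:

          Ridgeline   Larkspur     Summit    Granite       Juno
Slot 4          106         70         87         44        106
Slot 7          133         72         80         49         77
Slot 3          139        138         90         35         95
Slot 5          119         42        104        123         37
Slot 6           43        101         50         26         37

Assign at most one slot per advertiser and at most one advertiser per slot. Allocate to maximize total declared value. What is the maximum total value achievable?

This is the linear assignment problem.
Optimal: Ridgeline→Slot 7 ($133), Larkspur→Slot 6 ($101), Summit→Slot 3 ($90), Granite→Slot 5 ($123), Juno→Slot 4 ($106) — total 133+101+90+123+106 = $553.
Max-entry greedy (repeatedly take the single best remaining cell) gives $549, worse by 4.
Next-best assignment: Ridgeline→Slot 7, Larkspur→Slot 3, Summit→Slot 6, Granite→Slot 5, Juno→Slot 4 = $550.

Max total: $553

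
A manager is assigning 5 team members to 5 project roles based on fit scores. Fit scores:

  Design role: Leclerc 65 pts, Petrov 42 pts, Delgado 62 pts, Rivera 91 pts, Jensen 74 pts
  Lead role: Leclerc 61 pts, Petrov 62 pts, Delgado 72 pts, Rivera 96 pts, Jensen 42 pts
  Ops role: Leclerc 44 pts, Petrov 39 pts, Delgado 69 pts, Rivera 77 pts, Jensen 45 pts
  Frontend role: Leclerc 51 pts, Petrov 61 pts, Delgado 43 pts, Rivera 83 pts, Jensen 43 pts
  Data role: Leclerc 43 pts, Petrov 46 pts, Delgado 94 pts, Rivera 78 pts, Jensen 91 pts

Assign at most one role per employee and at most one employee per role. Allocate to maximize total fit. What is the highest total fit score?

Optimal: Leclerc→Design role (65 pts), Petrov→Frontend role (61 pts), Delgado→Ops role (69 pts), Rivera→Lead role (96 pts), Jensen→Data role (91 pts) — total 65+61+69+96+91 = 382 pts.
Max-entry greedy (repeatedly take the single best remaining cell) gives 369 pts, worse by 13.
Next-best assignment: Leclerc→Lead role, Petrov→Frontend role, Delgado→Ops role, Rivera→Design role, Jensen→Data role = 373 pts.
Swapping Rivera↔Leclerc (Rivera→Design role 91 pts, Leclerc→Lead role 61 pts) loses 9.

Maximum total: 382 pts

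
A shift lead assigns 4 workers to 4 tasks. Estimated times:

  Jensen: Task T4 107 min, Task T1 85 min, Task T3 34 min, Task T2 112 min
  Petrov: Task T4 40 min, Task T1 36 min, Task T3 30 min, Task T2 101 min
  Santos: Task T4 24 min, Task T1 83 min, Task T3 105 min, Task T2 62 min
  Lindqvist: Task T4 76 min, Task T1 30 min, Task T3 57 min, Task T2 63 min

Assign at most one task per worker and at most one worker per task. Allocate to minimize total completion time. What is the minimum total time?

Minimum total: 157 min

Optimal: Jensen→Task T3 (34 min), Petrov→Task T1 (36 min), Santos→Task T4 (24 min), Lindqvist→Task T2 (63 min) — total 34+36+24+63 = 157 min.
Min-entry greedy (repeatedly take the single cheapest remaining cell) gives 196 min, worse by 39.
Swapping Petrov↔Lindqvist (Petrov→Task T2 101 min, Lindqvist→Task T1 30 min) adds 32.
No other one-to-one assignment undercuts 157 min.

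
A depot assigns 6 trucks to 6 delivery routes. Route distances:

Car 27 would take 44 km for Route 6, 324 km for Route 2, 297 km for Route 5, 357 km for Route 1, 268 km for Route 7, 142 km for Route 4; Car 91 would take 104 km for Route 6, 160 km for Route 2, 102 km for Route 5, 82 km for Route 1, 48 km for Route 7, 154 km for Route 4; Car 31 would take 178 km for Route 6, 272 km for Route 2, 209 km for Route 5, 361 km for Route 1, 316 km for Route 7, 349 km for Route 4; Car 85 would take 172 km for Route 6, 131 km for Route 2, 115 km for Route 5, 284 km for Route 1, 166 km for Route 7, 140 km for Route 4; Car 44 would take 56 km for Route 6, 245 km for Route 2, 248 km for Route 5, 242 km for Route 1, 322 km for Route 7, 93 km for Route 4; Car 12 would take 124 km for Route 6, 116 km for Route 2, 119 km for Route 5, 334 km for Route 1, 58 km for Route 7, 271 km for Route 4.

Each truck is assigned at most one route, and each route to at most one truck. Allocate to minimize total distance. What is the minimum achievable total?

Optimal: Car 27→Route 6 (44 km), Car 91→Route 1 (82 km), Car 31→Route 5 (209 km), Car 85→Route 2 (131 km), Car 44→Route 4 (93 km), Car 12→Route 7 (58 km) — total 44+82+209+131+93+58 = 617 km.
Swapping Car 12↔Car 31 (Car 12→Route 5 119 km, Car 31→Route 7 316 km) adds 168.
Every other assignment is strictly worse.

Min total: 617 km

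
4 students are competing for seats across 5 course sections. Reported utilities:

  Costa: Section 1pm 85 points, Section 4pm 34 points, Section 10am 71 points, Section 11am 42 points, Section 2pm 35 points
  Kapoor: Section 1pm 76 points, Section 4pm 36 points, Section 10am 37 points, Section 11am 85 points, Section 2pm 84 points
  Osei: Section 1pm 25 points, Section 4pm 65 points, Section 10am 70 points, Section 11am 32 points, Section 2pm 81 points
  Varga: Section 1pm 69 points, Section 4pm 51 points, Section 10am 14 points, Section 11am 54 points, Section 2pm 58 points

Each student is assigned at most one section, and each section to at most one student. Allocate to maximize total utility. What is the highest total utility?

Optimal: Costa→Section 10am (71 points), Kapoor→Section 11am (85 points), Osei→Section 2pm (81 points), Varga→Section 1pm (69 points) — total 71+85+81+69 = 306 points.
Max-entry greedy (repeatedly take the single best remaining cell) gives 302 points, worse by 4.

Maximum total: 306 points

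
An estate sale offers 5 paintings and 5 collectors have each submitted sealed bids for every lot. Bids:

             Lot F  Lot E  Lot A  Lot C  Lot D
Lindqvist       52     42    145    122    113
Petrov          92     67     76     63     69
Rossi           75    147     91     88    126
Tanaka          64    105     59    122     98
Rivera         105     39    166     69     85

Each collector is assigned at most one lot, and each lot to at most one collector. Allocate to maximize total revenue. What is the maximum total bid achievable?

Optimal: Lindqvist→Lot D ($113), Petrov→Lot F ($92), Rossi→Lot E ($147), Tanaka→Lot C ($122), Rivera→Lot A ($166) — total 113+92+147+122+166 = $640.
Row-greedy (each collector in turn takes its best remaining lot) gives $591, worse by 49.
Next-best assignment: Lindqvist→Lot C, Petrov→Lot F, Rossi→Lot E, Tanaka→Lot D, Rivera→Lot A = $625.
Swapping Rivera↔Tanaka (Rivera→Lot C $69, Tanaka→Lot A $59) loses 160.

Maximum total: $640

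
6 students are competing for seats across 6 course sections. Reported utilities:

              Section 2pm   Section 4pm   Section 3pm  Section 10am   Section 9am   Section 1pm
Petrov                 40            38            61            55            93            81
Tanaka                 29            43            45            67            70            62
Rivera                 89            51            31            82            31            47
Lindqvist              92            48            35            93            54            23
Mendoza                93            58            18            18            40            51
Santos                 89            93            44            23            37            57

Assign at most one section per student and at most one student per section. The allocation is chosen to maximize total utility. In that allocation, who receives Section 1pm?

Optimal: Petrov→Section 9am (93 points), Tanaka→Section 1pm (62 points), Rivera→Section 3pm (31 points), Lindqvist→Section 10am (93 points), Mendoza→Section 2pm (93 points), Santos→Section 4pm (93 points) — total 93+62+31+93+93+93 = 465 points.
Column-greedy (each section in turn goes to its best remaining student) gives 457 points, worse by 8.
Next-best assignment: Petrov→Section 9am, Tanaka→Section 3pm, Rivera→Section 2pm, Lindqvist→Section 10am, Mendoza→Section 1pm, Santos→Section 4pm = 464 points.
Swapping Mendoza↔Santos (Mendoza→Section 4pm 58 points, Santos→Section 2pm 89 points) loses 39.
Tanaka's own top section is Section 9am (70 points), but forcing Tanaka→Section 9am and reassigning the rest optimally gives only 461 points — worse by 4.

Tanaka receives Section 1pm.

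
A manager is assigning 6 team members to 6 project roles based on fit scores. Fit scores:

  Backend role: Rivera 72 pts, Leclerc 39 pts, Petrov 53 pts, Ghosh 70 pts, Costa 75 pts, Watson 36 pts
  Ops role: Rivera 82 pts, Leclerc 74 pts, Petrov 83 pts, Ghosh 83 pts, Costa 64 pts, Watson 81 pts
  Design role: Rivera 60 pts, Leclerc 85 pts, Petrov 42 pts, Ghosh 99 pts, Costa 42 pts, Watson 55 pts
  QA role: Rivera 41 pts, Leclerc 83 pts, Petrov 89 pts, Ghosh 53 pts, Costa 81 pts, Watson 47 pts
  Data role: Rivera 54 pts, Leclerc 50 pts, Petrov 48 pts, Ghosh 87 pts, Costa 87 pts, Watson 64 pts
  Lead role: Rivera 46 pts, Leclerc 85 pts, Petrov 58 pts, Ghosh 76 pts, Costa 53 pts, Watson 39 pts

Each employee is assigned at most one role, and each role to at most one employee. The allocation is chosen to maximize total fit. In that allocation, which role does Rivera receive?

This is the linear assignment problem.
Optimal: Rivera→Backend role (72 pts), Leclerc→Lead role (85 pts), Petrov→QA role (89 pts), Ghosh→Design role (99 pts), Costa→Data role (87 pts), Watson→Ops role (81 pts) — total 72+85+89+99+87+81 = 513 pts.
Next-best assignment: Rivera→Ops role, Leclerc→Lead role, Petrov→QA role, Ghosh→Design role, Costa→Backend role, Watson→Data role = 494 pts.
Rivera's own top role is Ops role (82 pts), but forcing Rivera→Ops role and reassigning the rest optimally gives only 494 pts — worse by 19.

Rivera receives Backend role.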